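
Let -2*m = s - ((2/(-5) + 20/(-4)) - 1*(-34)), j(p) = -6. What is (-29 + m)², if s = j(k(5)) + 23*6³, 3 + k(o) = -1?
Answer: 622851849/100 ≈ 6.2285e+6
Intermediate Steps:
k(o) = -4 (k(o) = -3 - 1 = -4)
s = 4962 (s = -6 + 23*6³ = -6 + 23*216 = -6 + 4968 = 4962)
m = -24667/10 (m = -(4962 - ((2/(-5) + 20/(-4)) - 1*(-34)))/2 = -(4962 - ((2*(-⅕) + 20*(-¼)) + 34))/2 = -(4962 - ((-⅖ - 5) + 34))/2 = -(4962 - (-27/5 + 34))/2 = -(4962 - 1*143/5)/2 = -(4962 - 143/5)/2 = -½*24667/5 = -24667/10 ≈ -2466.7)
(-29 + m)² = (-29 - 24667/10)² = (-24957/10)² = 622851849/100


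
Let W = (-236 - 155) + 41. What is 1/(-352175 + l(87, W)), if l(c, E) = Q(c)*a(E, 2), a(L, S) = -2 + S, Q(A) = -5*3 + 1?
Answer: -1/352175 ≈ -2.8395e-6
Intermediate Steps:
Q(A) = -14 (Q(A) = -15 + 1 = -14)
W = -350 (W = -391 + 41 = -350)
l(c, E) = 0 (l(c, E) = -14*(-2 + 2) = -14*0 = 0)
1/(-352175 + l(87, W)) = 1/(-352175 + 0) = 1/(-352175) = -1/352175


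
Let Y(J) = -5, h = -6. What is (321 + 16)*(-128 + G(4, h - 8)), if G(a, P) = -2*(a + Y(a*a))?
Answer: -42462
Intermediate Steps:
G(a, P) = 10 - 2*a (G(a, P) = -2*(a - 5) = -2*(-5 + a) = 10 - 2*a)
(321 + 16)*(-128 + G(4, h - 8)) = (321 + 16)*(-128 + (10 - 2*4)) = 337*(-128 + (10 - 8)) = 337*(-128 + 2) = 337*(-126) = -42462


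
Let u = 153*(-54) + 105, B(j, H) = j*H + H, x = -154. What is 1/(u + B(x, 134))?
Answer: -1/28659 ≈ -3.4893e-5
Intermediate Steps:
B(j, H) = H + H*j (B(j, H) = H*j + H = H + H*j)
u = -8157 (u = -8262 + 105 = -8157)
1/(u + B(x, 134)) = 1/(-8157 + 134*(1 - 154)) = 1/(-8157 + 134*(-153)) = 1/(-8157 - 20502) = 1/(-28659) = -1/28659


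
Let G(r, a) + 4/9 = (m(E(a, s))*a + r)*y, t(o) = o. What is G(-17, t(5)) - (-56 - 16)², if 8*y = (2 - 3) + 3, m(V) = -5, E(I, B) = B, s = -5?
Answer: -93509/18 ≈ -5194.9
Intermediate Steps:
y = ¼ (y = ((2 - 3) + 3)/8 = (-1 + 3)/8 = (⅛)*2 = ¼ ≈ 0.25000)
G(r, a) = -4/9 - 5*a/4 + r/4 (G(r, a) = -4/9 + (-5*a + r)*(¼) = -4/9 + (r - 5*a)*(¼) = -4/9 + (-5*a/4 + r/4) = -4/9 - 5*a/4 + r/4)
G(-17, t(5)) - (-56 - 16)² = (-4/9 - 5/4*5 + (¼)*(-17)) - (-56 - 16)² = (-4/9 - 25/4 - 17/4) - 1*(-72)² = -197/18 - 1*5184 = -197/18 - 5184 = -93509/18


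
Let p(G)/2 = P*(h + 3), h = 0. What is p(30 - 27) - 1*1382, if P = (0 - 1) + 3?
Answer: -1370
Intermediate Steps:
P = 2 (P = -1 + 3 = 2)
p(G) = 12 (p(G) = 2*(2*(0 + 3)) = 2*(2*3) = 2*6 = 12)
p(30 - 27) - 1*1382 = 12 - 1*1382 = 12 - 1382 = -1370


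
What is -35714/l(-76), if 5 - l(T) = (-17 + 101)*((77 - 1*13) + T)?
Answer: -35714/1013 ≈ -35.256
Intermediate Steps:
l(T) = -5371 - 84*T (l(T) = 5 - (-17 + 101)*((77 - 1*13) + T) = 5 - 84*((77 - 13) + T) = 5 - 84*(64 + T) = 5 - (5376 + 84*T) = 5 + (-5376 - 84*T) = -5371 - 84*T)
-35714/l(-76) = -35714/(-5371 - 84*(-76)) = -35714/(-5371 + 6384) = -35714/1013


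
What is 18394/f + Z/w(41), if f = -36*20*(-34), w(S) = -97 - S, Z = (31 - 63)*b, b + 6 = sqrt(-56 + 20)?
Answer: -10597/16560 + 32*I/23 ≈ -0.63992 + 1.3913*I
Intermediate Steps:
b = -6 + 6*I (b = -6 + sqrt(-56 + 20) = -6 + sqrt(-36) = -6 + 6*I ≈ -6.0 + 6.0*I)
Z = 192 - 192*I (Z = (31 - 63)*(-6 + 6*I) = -32*(-6 + 6*I) = 192 - 192*I ≈ 192.0 - 192.0*I)
f = 24480 (f = -720*(-34) = 24480)
18394/f + Z/w(41) = 18394/24480 + (192 - 192*I)/(-97 - 1*41) = 18394*(1/24480) + (192 - 192*I)/(-97 - 41) = 541/720 + (192 - 192*I)/(-138) = 541/720 + (192 - 192*I)*(-1/138) = 541/720 + (-32/23 + 32*I/23) = -10597/16560 + 32*I/23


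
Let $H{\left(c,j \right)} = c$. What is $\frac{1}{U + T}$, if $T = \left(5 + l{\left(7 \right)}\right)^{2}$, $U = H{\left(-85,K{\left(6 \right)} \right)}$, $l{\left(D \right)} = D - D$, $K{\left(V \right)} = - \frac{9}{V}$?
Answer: $- \frac{1}{60} \approx -0.016667$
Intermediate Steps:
$l{\left(D \right)} = 0$
$U = -85$
$T = 25$ ($T = \left(5 + 0\right)^{2} = 5^{2} = 25$)
$\frac{1}{U + T} = \frac{1}{-85 + 25} = \frac{1}{-60} = - \frac{1}{60}$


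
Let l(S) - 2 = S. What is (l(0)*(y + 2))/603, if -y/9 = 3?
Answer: -50/603 ≈ -0.082919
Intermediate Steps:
y = -27 (y = -9*3 = -27)
l(S) = 2 + S
(l(0)*(y + 2))/603 = ((2 + 0)*(-27 + 2))/603 = (2*(-25))*(1/603) = -50*1/603 = -50/603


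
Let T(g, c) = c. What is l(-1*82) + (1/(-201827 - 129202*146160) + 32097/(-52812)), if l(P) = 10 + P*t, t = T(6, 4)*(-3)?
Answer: 7834349537436497/7886461378320 ≈ 993.39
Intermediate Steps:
t = -12 (t = 4*(-3) = -12)
l(P) = 10 - 12*P (l(P) = 10 + P*(-12) = 10 - 12*P)
l(-1*82) + (1/(-201827 - 129202*146160) + 32097/(-52812)) = (10 - (-12)*82) + (1/(-201827 - 129202*146160) + 32097/(-52812)) = (10 - 12*(-82)) + ((1/146160)/(-331029) + 32097*(-1/52812)) = (10 + 984) + (-1/331029*1/146160 - 10699/17604) = 994 + (-1/48383198640 - 10699/17604) = 994 - 4793072613583/7886461378320 = 7834349537436497/7886461378320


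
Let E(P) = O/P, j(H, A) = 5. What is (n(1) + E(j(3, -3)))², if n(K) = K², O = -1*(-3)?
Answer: 64/25 ≈ 2.5600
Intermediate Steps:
O = 3
E(P) = 3/P
(n(1) + E(j(3, -3)))² = (1² + 3/5)² = (1 + 3*(⅕))² = (1 + ⅗)² = (8/5)² = 64/25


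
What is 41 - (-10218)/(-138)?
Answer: -760/23 ≈ -33.043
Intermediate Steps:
41 - (-10218)/(-138) = 41 - (-10218)*(-1)/138 = 41 - 131*13/23 = 41 - 1703/23 = -760/23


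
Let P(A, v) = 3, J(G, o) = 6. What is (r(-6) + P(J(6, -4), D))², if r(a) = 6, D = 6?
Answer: 81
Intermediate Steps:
(r(-6) + P(J(6, -4), D))² = (6 + 3)² = 9² = 81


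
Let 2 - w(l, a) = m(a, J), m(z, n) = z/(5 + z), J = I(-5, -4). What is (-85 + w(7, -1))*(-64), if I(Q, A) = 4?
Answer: 5296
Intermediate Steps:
J = 4
w(l, a) = 2 - a/(5 + a)
(-85 + w(7, -1))*(-64) = (-85 + (10 - 1)/(5 - 1))*(-64) = (-85 + 9/4)*(-64) = -331/4*(-64) = 5296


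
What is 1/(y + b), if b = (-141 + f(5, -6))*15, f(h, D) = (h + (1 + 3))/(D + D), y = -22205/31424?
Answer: -31424/66837485 ≈ -0.00047016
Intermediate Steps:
y = -22205/31424 (y = -22205*1/31424 = -22205/31424 ≈ -0.70662)
f(h, D) = (4 + h)/(2*D) (f(h, D) = (h + 4)/((2*D)) = (4 + h)*(1/(2*D)) = (4 + h)/(2*D))
b = -8505/4 (b = (-141 + (½)*(4 + 5)/(-6))*15 = (-141 + (½)*(-⅙)*9)*15 = (-141 - ¾)*15 = -567/4*15 = -8505/4 ≈ -2126.3)
1/(y + b) = 1/(-22205/31424 - 8505/4) = 1/(-66837485/31424) = -31424/66837485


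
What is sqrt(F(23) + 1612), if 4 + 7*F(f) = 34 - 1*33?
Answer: sqrt(78967)/7 ≈ 40.144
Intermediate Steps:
F(f) = -3/7 (F(f) = -4/7 + (34 - 1*33)/7 = -4/7 + (34 - 33)/7 = -4/7 + (1/7)*1 = -4/7 + 1/7 = -3/7)
sqrt(F(23) + 1612) = sqrt(-3/7 + 1612) = sqrt(11281/7) = sqrt(78967)/7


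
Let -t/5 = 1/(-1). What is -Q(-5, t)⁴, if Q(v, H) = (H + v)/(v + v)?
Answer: 0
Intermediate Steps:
t = 5 (t = -5/(-1) = -5*(-1) = 5)
Q(v, H) = (H + v)/(2*v) (Q(v, H) = (H + v)/((2*v)) = (H + v)*(1/(2*v)) = (H + v)/(2*v))
-Q(-5, t)⁴ = -((½)*(5 - 5)/(-5))⁴ = -((½)*(-⅕)*0)⁴ = -1*0⁴ = -1*0 = 0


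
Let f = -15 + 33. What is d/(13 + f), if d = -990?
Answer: -990/31 ≈ -31.935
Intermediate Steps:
f = 18
d/(13 + f) = -990/(13 + 18) = -990/31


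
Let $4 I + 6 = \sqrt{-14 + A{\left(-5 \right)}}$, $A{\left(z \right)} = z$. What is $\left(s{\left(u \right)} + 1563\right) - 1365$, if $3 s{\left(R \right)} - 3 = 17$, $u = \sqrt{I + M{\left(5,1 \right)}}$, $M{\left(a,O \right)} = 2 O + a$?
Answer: $\frac{614}{3} \approx 204.67$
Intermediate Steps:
$M{\left(a,O \right)} = a + 2 O$
$I = - \frac{3}{2} + \frac{i \sqrt{19}}{4}$ ($I = - \frac{3}{2} + \frac{\sqrt{-14 - 5}}{4} = - \frac{3}{2} + \frac{\sqrt{-19}}{4} = - \frac{3}{2} + \frac{i \sqrt{19}}{4} \approx -1.5 + 1.0897 i$)
$u = \sqrt{\frac{11}{2} + \frac{i \sqrt{19}}{4}}$ ($u = \sqrt{\left(- \frac{3}{2} + \frac{i \sqrt{19}}{4}\right) + \left(5 + 2 \cdot 1\right)} = \sqrt{\left(- \frac{3}{2} + \frac{i \sqrt{19}}{4}\right) + \left(5 + 2\right)} = \sqrt{\left(- \frac{3}{2} + \frac{i \sqrt{19}}{4}\right) + 7} = \sqrt{\frac{11}{2} + \frac{i \sqrt{19}}{4}} \approx 2.3566 + 0.23121 i$)
$s{\left(R \right)} = \frac{20}{3}$ ($s{\left(R \right)} = 1 + \frac{1}{3} \cdot 17 = 1 + \frac{17}{3} = \frac{20}{3}$)
$\left(s{\left(u \right)} + 1563\right) - 1365 = \left(\frac{20}{3} + 1563\right) - 1365 = \frac{4709}{3} - 1365 = \frac{614}{3}$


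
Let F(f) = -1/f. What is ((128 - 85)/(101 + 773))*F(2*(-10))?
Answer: 43/17480 ≈ 0.0024600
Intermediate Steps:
((128 - 85)/(101 + 773))*F(2*(-10)) = ((128 - 85)/(101 + 773))*(-1/(2*(-10))) = (43/874)*(-1/(-20)) = (43*(1/874))*(-1*(-1/20)) = (43/874)*(1/20) = 43/17480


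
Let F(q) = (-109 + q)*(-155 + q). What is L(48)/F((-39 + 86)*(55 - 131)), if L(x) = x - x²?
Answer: -752/4573029 ≈ -0.00016444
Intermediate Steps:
F(q) = (-155 + q)*(-109 + q)
L(48)/F((-39 + 86)*(55 - 131)) = (48*(1 - 1*48))/(16895 + ((-39 + 86)*(55 - 131))² - 264*(-39 + 86)*(55 - 131)) = (48*(1 - 48))/(16895 + (47*(-76))² - 12408*(-76)) = (48*(-47))/(16895 + (-3572)² - 264*(-3572)) = -2256/(16895 + 12759184 + 943008) = -2256/13719087 = -2256*1/13719087 = -752/4573029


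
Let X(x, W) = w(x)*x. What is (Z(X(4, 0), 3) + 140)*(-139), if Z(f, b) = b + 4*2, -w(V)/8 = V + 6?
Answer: -20989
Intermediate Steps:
w(V) = -48 - 8*V (w(V) = -8*(V + 6) = -8*(6 + V) = -48 - 8*V)
X(x, W) = x*(-48 - 8*x) (X(x, W) = (-48 - 8*x)*x = x*(-48 - 8*x))
Z(f, b) = 8 + b (Z(f, b) = b + 8 = 8 + b)
(Z(X(4, 0), 3) + 140)*(-139) = ((8 + 3) + 140)*(-139) = (11 + 140)*(-139) = 151*(-139) = -20989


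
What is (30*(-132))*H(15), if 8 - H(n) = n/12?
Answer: -26730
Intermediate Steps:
H(n) = 8 - n/12
(30*(-132))*H(15) = (30*(-132))*(8 - 1/12*15) = -3960*(8 - 5/4) = -3960*27/4 = -26730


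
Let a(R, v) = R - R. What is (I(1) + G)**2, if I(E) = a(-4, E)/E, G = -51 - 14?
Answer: 4225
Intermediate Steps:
a(R, v) = 0
G = -65
I(E) = 0 (I(E) = 0/E = 0)
(I(1) + G)**2 = (0 - 65)**2 = (-65)**2 = 4225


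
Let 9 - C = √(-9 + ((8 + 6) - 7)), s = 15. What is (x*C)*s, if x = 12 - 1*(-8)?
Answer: 2700 - 300*I*√2 ≈ 2700.0 - 424.26*I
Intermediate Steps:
x = 20 (x = 12 + 8 = 20)
C = 9 - I*√2 (C = 9 - √(-9 + ((8 + 6) - 7)) = 9 - √(-9 + (14 - 7)) = 9 - √(-9 + 7) = 9 - √(-2) = 9 - I*√2 ≈ 9.0 - 1.4142*I)
(x*C)*s = (20*(9 - I*√2))*15 = (180 - 20*I*√2)*15 = 2700 - 300*I*√2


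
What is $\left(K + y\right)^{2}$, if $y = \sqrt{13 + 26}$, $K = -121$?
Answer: $\left(121 - \sqrt{39}\right)^{2} \approx 13169.0$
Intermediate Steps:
$y = \sqrt{39} \approx 6.245$
$\left(K + y\right)^{2} = \left(-121 + \sqrt{39}\right)^{2}$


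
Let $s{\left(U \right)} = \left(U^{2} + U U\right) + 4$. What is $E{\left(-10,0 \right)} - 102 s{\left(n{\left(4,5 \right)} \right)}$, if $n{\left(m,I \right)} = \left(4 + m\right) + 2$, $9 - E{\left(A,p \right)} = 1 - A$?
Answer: $-20810$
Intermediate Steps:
$E{\left(A,p \right)} = 8 + A$ ($E{\left(A,p \right)} = 9 - \left(1 - A\right) = 9 + \left(-1 + A\right) = 8 + A$)
$n{\left(m,I \right)} = 6 + m$
$s{\left(U \right)} = 4 + 2 U^{2}$ ($s{\left(U \right)} = \left(U^{2} + U^{2}\right) + 4 = 2 U^{2} + 4 = 4 + 2 U^{2}$)
$E{\left(-10,0 \right)} - 102 s{\left(n{\left(4,5 \right)} \right)} = \left(8 - 10\right) - 102 \left(4 + 2 \left(6 + 4\right)^{2}\right) = -2 - 102 \left(4 + 2 \cdot 10^{2}\right) = -2 - 102 \left(4 + 2 \cdot 100\right) = -2 - 102 \left(4 + 200\right) = -2 - 20808 = -20810$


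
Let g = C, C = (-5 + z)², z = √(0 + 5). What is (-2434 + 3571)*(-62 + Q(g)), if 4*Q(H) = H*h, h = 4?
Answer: -36384 - 11370*√5 ≈ -61808.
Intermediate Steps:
z = √5 ≈ 2.2361
C = (-5 + √5)² ≈ 7.6393
g = (5 - √5)² ≈ 7.6393
Q(H) = H (Q(H) = (H*4)/4 = (4*H)/4 = H)
(-2434 + 3571)*(-62 + Q(g)) = (-2434 + 3571)*(-62 + (5 - √5)²) = 1137*(-62 + (5 - √5)²) = -70494 + 1137*(5 - √5)²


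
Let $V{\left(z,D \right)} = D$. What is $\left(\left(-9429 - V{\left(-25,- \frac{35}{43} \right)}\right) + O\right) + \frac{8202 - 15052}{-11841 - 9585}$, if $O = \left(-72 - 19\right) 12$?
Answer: $- \frac{4846071109}{460659} \approx -10520.0$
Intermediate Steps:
$O = -1092$ ($O = \left(-91\right) 12 = -1092$)
$\left(\left(-9429 - V{\left(-25,- \frac{35}{43} \right)}\right) + O\right) + \frac{8202 - 15052}{-11841 - 9585} = \left(\left(-9429 - - \frac{35}{43}\right) - 1092\right) + \frac{8202 - 15052}{-11841 - 9585} = \left(\left(-9429 - \left(-35\right) \frac{1}{43}\right) - 1092\right) - \frac{6850}{-21426} = \left(\left(-9429 - - \frac{35}{43}\right) - 1092\right) - - \frac{3425}{10713} = \left(\left(-9429 + \frac{35}{43}\right) - 1092\right) + \frac{3425}{10713} = \left(- \frac{405412}{43} - 1092\right) + \frac{3425}{10713} = - \frac{452368}{43} + \frac{3425}{10713} = - \frac{4846071109}{460659}$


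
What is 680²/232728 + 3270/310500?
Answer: 200466973/100363950 ≈ 1.9974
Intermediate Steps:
680²/232728 + 3270/310500 = 462400*(1/232728) + 3270*(1/310500) = 57800/29091 + 109/10350 = 200466973/100363950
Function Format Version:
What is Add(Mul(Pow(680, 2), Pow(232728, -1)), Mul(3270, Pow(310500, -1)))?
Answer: Rational(200466973, 100363950) ≈ 1.9974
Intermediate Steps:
Add(Mul(Pow(680, 2), Pow(232728, -1)), Mul(3270, Pow(310500, -1))) = Add(Mul(462400, Rational(1, 232728)), Mul(3270, Rational(1, 310500))) = Add(Rational(57800, 29091), Rational(109, 10350)) = Rational(200466973, 100363950)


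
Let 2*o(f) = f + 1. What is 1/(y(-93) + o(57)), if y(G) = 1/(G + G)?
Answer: 186/5393 ≈ 0.034489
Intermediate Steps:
y(G) = 1/(2*G)
o(f) = ½ + f/2 (o(f) = (f + 1)/2 = (1 + f)/2 = ½ + f/2)
1/(y(-93) + o(57)) = 1/((½)/(-93) + (½ + (½)*57)) = 1/((½)*(-1/93) + (½ + 57/2)) = 1/(-1/186 + 29) = 1/(5393/186) = 186/5393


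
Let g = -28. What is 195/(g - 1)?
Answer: -195/29 ≈ -6.7241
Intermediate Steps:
195/(g - 1) = 195/(-28 - 1) = 195/(-29) = -1/29*195 = -195/29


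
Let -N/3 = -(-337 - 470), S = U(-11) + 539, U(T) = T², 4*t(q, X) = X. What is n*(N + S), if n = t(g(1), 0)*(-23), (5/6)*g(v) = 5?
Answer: 0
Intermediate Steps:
g(v) = 6 (g(v) = (6/5)*5 = 6)
t(q, X) = X/4
S = 660 (S = (-11)² + 539 = 121 + 539 = 660)
n = 0 (n = ((¼)*0)*(-23) = 0*(-23) = 0)
N = -2421 (N = -(-3)*(-337 - 470) = -(-3)*(-807) = -3*807 = -2421)
n*(N + S) = 0*(-2421 + 660) = 0*(-1761) = 0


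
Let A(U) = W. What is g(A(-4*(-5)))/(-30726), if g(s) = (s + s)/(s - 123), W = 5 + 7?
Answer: 4/568431 ≈ 7.0369e-6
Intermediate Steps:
W = 12
A(U) = 12
g(s) = 2*s/(-123 + s) (g(s) = (2*s)/(-123 + s) = 2*s/(-123 + s))
g(A(-4*(-5)))/(-30726) = (2*12/(-123 + 12))/(-30726) = (2*12/(-111))*(-1/30726) = (2*12*(-1/111))*(-1/30726) = -8/37*(-1/30726) = 4/568431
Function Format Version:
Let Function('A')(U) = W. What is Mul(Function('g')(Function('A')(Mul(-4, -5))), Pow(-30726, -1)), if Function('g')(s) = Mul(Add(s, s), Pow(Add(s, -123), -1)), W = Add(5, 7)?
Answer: Rational(4, 568431) ≈ 7.0369e-6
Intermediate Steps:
W = 12
Function('A')(U) = 12
Function('g')(s) = Mul(2, s, Pow(Add(-123, s), -1)) (Function('g')(s) = Mul(Mul(2, s), Pow(Add(-123, s), -1)) = Mul(2, s, Pow(Add(-123, s), -1)))
Mul(Function('g')(Function('A')(Mul(-4, -5))), Pow(-30726, -1)) = Mul(Mul(2, 12, Pow(Add(-123, 12), -1)), Pow(-30726, -1)) = Mul(Mul(2, 12, Pow(-111, -1)), Rational(-1, 30726)) = Mul(Mul(2, 12, Rational(-1, 111)), Rational(-1, 30726)) = Mul(Rational(-8, 37), Rational(-1, 30726)) = Rational(4, 568431)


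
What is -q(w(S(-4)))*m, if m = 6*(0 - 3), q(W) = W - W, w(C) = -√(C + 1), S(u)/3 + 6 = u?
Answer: 0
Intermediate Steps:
S(u) = -18 + 3*u
w(C) = -√(1 + C)
q(W) = 0
m = -18 (m = 6*(-3) = -18)
-q(w(S(-4)))*m = -0*(-18) = -1*0 = 0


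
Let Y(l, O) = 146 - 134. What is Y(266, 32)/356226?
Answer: 2/59371 ≈ 3.3686e-5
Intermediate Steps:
Y(l, O) = 12
Y(266, 32)/356226 = 12/356226 = 12*(1/356226) = 2/59371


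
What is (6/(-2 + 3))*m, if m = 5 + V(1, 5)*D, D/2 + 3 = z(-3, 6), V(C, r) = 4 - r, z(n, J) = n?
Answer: 102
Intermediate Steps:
D = -12 (D = -6 + 2*(-3) = -6 - 6 = -12)
m = 17 (m = 5 + (4 - 1*5)*(-12) = 5 + (4 - 5)*(-12) = 5 - 1*(-12) = 5 + 12 = 17)
(6/(-2 + 3))*m = (6/(-2 + 3))*17 = (6/1)*17 = (6*1)*17 = 6*17 = 102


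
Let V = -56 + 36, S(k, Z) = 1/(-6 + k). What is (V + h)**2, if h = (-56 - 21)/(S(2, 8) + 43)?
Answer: 13897984/29241 ≈ 475.29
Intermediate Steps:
V = -20
h = -308/171 (h = (-56 - 21)/(1/(-6 + 2) + 43) = -77/(1/(-4) + 43) = -77/(-1/4 + 43) = -77/171/4 = -77*4/171 = -308/171 ≈ -1.8012)
(V + h)**2 = (-20 - 308/171)**2 = (-3728/171)**2 = 13897984/29241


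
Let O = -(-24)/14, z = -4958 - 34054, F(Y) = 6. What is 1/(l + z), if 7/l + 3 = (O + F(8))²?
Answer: -2769/108023885 ≈ -2.5633e-5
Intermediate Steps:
z = -39012
O = 12/7 (O = -(-24)/14 = -4*(-3/7) = 12/7 ≈ 1.7143)
l = 343/2769 (l = 7/(-3 + (12/7 + 6)²) = 7/(-3 + (54/7)²) = 7/(-3 + 2916/49) = 7/(2769/49) = 7*(49/2769) = 343/2769 ≈ 0.12387)
1/(l + z) = 1/(343/2769 - 39012) = 1/(-108023885/2769) = -2769/108023885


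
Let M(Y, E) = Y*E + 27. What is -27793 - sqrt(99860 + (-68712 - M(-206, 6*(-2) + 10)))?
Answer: -27793 - sqrt(30709) ≈ -27968.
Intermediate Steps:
M(Y, E) = 27 + E*Y (M(Y, E) = E*Y + 27 = 27 + E*Y)
-27793 - sqrt(99860 + (-68712 - M(-206, 6*(-2) + 10))) = -27793 - sqrt(99860 + (-68712 - (27 + (6*(-2) + 10)*(-206)))) = -27793 - sqrt(99860 + (-68712 - (27 + (-12 + 10)*(-206)))) = -27793 - sqrt(99860 + (-68712 - (27 - 2*(-206)))) = -27793 - sqrt(99860 + (-68712 - (27 + 412))) = -27793 - sqrt(99860 + (-68712 - 1*439)) = -27793 - sqrt(99860 + (-68712 - 439)) = -27793 - sqrt(99860 - 69151) = -27793 - sqrt(30709)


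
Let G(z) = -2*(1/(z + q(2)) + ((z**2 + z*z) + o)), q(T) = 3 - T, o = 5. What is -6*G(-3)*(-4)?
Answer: -1080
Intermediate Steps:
G(z) = -10 - 4*z**2 - 2/(1 + z) (G(z) = -2*(1/(z + (3 - 1*2)) + ((z**2 + z*z) + 5)) = -2*(1/(z + (3 - 2)) + ((z**2 + z**2) + 5)) = -2*(1/(z + 1) + (2*z**2 + 5)) = -2*(1/(1 + z) + (5 + 2*z**2)) = -2*(5 + 1/(1 + z) + 2*z**2) = -10 - 4*z**2 - 2/(1 + z))
-6*G(-3)*(-4) = -12*(-6 - 5*(-3) - 2*(-3)**2 - 2*(-3)**3)/(1 - 3)*(-4) = -12*(-6 + 15 - 2*9 - 2*(-27))/(-2)*(-4) = -12*(-1)*(-6 + 15 - 18 + 54)/2*(-4) = -12*(-1)*45/2*(-4) = -6*(-45)*(-4) = 270*(-4) = -1080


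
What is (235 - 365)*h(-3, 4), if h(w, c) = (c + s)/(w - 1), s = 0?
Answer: 130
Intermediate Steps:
h(w, c) = c/(-1 + w) (h(w, c) = (c + 0)/(w - 1) = c/(-1 + w))
(235 - 365)*h(-3, 4) = (235 - 365)*(4/(-1 - 3)) = -520/(-4) = -520*(-1)/4 = -130*(-1) = 130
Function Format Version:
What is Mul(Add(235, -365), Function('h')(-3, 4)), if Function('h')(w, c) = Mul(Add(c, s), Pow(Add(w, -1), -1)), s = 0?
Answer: 130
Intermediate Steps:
Function('h')(w, c) = Mul(c, Pow(Add(-1, w), -1)) (Function('h')(w, c) = Mul(Add(c, 0), Pow(Add(w, -1), -1)) = Mul(c, Pow(Add(-1, w), -1)))
Mul(Add(235, -365), Function('h')(-3, 4)) = Mul(Add(235, -365), Mul(4, Pow(Add(-1, -3), -1))) = Mul(-130, Mul(4, Pow(-4, -1))) = Mul(-130, Mul(4, Rational(-1, 4))) = Mul(-130, -1) = 130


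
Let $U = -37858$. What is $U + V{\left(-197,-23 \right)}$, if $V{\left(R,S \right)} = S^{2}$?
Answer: $-37329$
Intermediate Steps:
$U + V{\left(-197,-23 \right)} = -37858 + \left(-23\right)^{2} = -37858 + 529 = -37329$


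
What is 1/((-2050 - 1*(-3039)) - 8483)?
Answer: -1/7494 ≈ -0.00013344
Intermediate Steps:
1/((-2050 - 1*(-3039)) - 8483) = 1/((-2050 + 3039) - 8483) = 1/(989 - 8483) = 1/(-7494) = -1/7494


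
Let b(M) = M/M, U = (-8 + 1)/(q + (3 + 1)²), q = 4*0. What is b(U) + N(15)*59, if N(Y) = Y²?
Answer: 13276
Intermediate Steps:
q = 0
U = -7/16 (U = (-8 + 1)/(0 + (3 + 1)²) = -7/(0 + 4²) = -7/(0 + 16) = -7/16 ≈ -0.43750)
b(M) = 1
b(U) + N(15)*59 = 1 + 15²*59 = 1 + 225*59 = 1 + 13275 = 13276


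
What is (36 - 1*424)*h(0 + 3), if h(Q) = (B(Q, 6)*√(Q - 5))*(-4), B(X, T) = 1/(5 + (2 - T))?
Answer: 1552*I*√2 ≈ 2194.9*I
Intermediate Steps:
B(X, T) = 1/(7 - T)
h(Q) = -4*√(-5 + Q) (h(Q) = ((-1/(-7 + 6))*√(Q - 5))*(-4) = ((-1/(-1))*√(-5 + Q))*(-4) = ((-1*(-1))*√(-5 + Q))*(-4) = (1*√(-5 + Q))*(-4) = √(-5 + Q)*(-4) = -4*√(-5 + Q))
(36 - 1*424)*h(0 + 3) = (36 - 1*424)*(-4*√(-5 + (0 + 3))) = (36 - 424)*(-4*√(-5 + 3)) = -(-1552)*√(-2) = -(-1552)*I*√2 = 1552*I*√2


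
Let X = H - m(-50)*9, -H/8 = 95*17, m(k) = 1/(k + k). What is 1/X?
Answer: -100/1291991 ≈ -7.7400e-5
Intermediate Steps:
m(k) = 1/(2*k)
H = -12920 (H = -760*17 = -8*1615 = -12920)
X = -1291991/100 (X = -12920 - (1/2)/(-50)*9 = -12920 - (1/2)*(-1/50)*9 = -12920 - (-1)*9/100 = -12920 - 1*(-9/100) = -12920 + 9/100 = -1291991/100 ≈ -12920.)
1/X = 1/(-1291991/100) = -100/1291991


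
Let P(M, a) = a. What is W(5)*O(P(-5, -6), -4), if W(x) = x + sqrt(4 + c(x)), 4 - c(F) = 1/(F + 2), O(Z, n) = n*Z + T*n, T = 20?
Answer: -280 - 8*sqrt(385) ≈ -436.97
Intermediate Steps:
O(Z, n) = 20*n + Z*n (O(Z, n) = n*Z + 20*n = Z*n + 20*n = 20*n + Z*n)
c(F) = 4 - 1/(2 + F) (c(F) = 4 - 1/(F + 2) = 4 - 1/(2 + F))
W(x) = x + sqrt(4 + (7 + 4*x)/(2 + x))
W(5)*O(P(-5, -6), -4) = (5 + sqrt((15 + 8*5)/(2 + 5)))*(-4*(20 - 6)) = (5 + sqrt((15 + 40)/7))*(-4*14) = (5 + sqrt((1/7)*55))*(-56) = (5 + sqrt(55/7))*(-56) = (5 + sqrt(385)/7)*(-56) = -280 - 8*sqrt(385)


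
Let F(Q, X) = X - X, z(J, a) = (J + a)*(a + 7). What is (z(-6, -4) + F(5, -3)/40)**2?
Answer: 900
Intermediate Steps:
z(J, a) = (7 + a)*(J + a) (z(J, a) = (J + a)*(7 + a) = (7 + a)*(J + a))
F(Q, X) = 0
(z(-6, -4) + F(5, -3)/40)**2 = (((-4)**2 + 7*(-6) + 7*(-4) - 6*(-4)) + 0/40)**2 = ((16 - 42 - 28 + 24) + 0*(1/40))**2 = (-30 + 0)**2 = (-30)**2 = 900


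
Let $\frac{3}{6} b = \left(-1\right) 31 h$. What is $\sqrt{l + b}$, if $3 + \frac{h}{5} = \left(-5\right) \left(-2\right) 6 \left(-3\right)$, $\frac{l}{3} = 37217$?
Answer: $3 \sqrt{18709} \approx 410.34$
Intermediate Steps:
$l = 111651$ ($l = 3 \cdot 37217 = 111651$)
$h = -915$ ($h = -15 + 5 \left(-5\right) \left(-2\right) 6 \left(-3\right) = -15 + 5 \cdot 10 \cdot 6 \left(-3\right) = -15 + 5 \cdot 60 \left(-3\right) = -15 + 5 \left(-180\right) = -15 - 900 = -915$)
$b = 56730$ ($b = 2 \left(-1\right) 31 \left(-915\right) = 2 \left(\left(-31\right) \left(-915\right)\right) = 2 \cdot 28365 = 56730$)
$\sqrt{l + b} = \sqrt{111651 + 56730} = \sqrt{168381} = 3 \sqrt{18709}$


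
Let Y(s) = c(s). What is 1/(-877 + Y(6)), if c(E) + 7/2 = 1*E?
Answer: -2/1749 ≈ -0.0011435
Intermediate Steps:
c(E) = -7/2 + E (c(E) = -7/2 + 1*E = -7/2 + E)
Y(s) = -7/2 + s
1/(-877 + Y(6)) = 1/(-877 + (-7/2 + 6)) = 1/(-877 + 5/2) = 1/(-1749/2) = -2/1749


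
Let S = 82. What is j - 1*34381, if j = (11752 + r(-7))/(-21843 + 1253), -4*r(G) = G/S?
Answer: -232196625783/6753520 ≈ -34382.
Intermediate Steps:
r(G) = -G/328 (r(G) = -G/(4*82) = -G/328)
j = -3854663/6753520 (j = (11752 - 1/328*(-7))/(-21843 + 1253) = (11752 + 7/328)/(-20590) = (3854663/328)*(-1/20590) = -3854663/6753520 ≈ -0.57076)
j - 1*34381 = -3854663/6753520 - 1*34381 = -3854663/6753520 - 34381 = -232196625783/6753520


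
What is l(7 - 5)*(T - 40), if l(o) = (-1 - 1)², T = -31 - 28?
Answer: -396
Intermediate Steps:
T = -59
l(o) = 4 (l(o) = (-2)² = 4)
l(7 - 5)*(T - 40) = 4*(-59 - 40) = 4*(-99) = -396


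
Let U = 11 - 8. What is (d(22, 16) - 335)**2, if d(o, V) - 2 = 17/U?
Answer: 964324/9 ≈ 1.0715e+5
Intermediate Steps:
U = 3
d(o, V) = 23/3 (d(o, V) = 2 + 17/3 = 23/3)
(d(22, 16) - 335)**2 = (23/3 - 335)**2 = (-982/3)**2 = 964324/9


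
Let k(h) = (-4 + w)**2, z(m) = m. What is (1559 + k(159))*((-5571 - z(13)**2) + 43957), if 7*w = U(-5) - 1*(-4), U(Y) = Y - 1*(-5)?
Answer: 2941447839/49 ≈ 6.0030e+7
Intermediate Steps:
U(Y) = 5 + Y (U(Y) = Y + 5 = 5 + Y)
w = 4/7 (w = ((5 - 5) - 1*(-4))/7 = (0 + 4)/7 = (1/7)*4 = 4/7 ≈ 0.57143)
k(h) = 576/49 (k(h) = (-4 + 4/7)**2 = (-24/7)**2 = 576/49)
(1559 + k(159))*((-5571 - z(13)**2) + 43957) = (1559 + 576/49)*((-5571 - 1*13**2) + 43957) = 76967*((-5571 - 1*169) + 43957)/49 = 76967*((-5571 - 169) + 43957)/49 = 76967*(-5740 + 43957)/49 = (76967/49)*38217 = 2941447839/49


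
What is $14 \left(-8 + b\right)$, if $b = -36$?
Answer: $-616$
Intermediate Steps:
$14 \left(-8 + b\right) = 14 \left(-8 - 36\right) = 14 \left(-44\right) = -616$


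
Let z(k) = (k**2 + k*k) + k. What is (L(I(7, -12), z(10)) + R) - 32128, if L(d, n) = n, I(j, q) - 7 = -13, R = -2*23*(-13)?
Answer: -31320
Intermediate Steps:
R = 598 (R = -46*(-13) = 598)
z(k) = k + 2*k**2 (z(k) = (k**2 + k**2) + k = 2*k**2 + k = k + 2*k**2)
I(j, q) = -6 (I(j, q) = 7 - 13 = -6)
(L(I(7, -12), z(10)) + R) - 32128 = (10*(1 + 2*10) + 598) - 32128 = (10*(1 + 20) + 598) - 32128 = (10*21 + 598) - 32128 = (210 + 598) - 32128 = 808 - 32128 = -31320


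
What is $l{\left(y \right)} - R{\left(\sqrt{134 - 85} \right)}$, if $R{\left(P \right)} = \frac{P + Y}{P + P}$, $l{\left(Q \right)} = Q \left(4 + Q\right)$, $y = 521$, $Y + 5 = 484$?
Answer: $\frac{1914432}{7} \approx 2.7349 \cdot 10^{5}$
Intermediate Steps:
$Y = 479$ ($Y = -5 + 484 = 479$)
$R{\left(P \right)} = \frac{479 + P}{2 P}$ ($R{\left(P \right)} = \frac{P + 479}{P + P} = \frac{479 + P}{2 P}$)
$l{\left(y \right)} - R{\left(\sqrt{134 - 85} \right)} = 521 \left(4 + 521\right) - \frac{479 + \sqrt{134 - 85}}{2 \sqrt{134 - 85}} = 521 \cdot 525 - \frac{479 + \sqrt{49}}{2 \sqrt{49}} = 273525 - \frac{479 + 7}{2 \cdot 7} = 273525 - \frac{1}{2} \cdot \frac{1}{7} \cdot 486 = 273525 - \frac{243}{7} = \frac{1914432}{7}$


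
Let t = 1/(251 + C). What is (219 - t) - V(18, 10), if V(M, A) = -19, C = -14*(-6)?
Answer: 79729/335 ≈ 238.00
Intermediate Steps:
C = 84
t = 1/335 (t = 1/(251 + 84) = 1/335 ≈ 0.0029851)
(219 - t) - V(18, 10) = (219 - 1*1/335) - 1*(-19) = (219 - 1/335) + 19 = 73364/335 + 19 = 79729/335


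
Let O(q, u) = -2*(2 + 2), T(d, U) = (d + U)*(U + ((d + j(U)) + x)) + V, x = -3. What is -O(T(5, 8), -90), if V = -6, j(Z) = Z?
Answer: 8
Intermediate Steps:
T(d, U) = -6 + (U + d)*(-3 + d + 2*U) (T(d, U) = (d + U)*(U + ((d + U) - 3)) - 6 = (U + d)*(U + ((U + d) - 3)) - 6 = (U + d)*(U + (-3 + U + d)) - 6 = (U + d)*(-3 + d + 2*U) - 6 = -6 + (U + d)*(-3 + d + 2*U))
O(q, u) = -8 (O(q, u) = -2*4 = -8)
-O(T(5, 8), -90) = -1*(-8) = 8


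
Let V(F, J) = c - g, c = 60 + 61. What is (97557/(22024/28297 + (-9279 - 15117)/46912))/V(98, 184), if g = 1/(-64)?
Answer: 2072062079443968/663855464405 ≈ 3121.3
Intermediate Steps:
g = -1/64 ≈ -0.015625
c = 121
V(F, J) = 7745/64 (V(F, J) = 121 - 1*(-1/64) = 121 + 1/64 = 7745/64)
(97557/(22024/28297 + (-9279 - 15117)/46912))/V(98, 184) = (97557/(22024/28297 + (-9279 - 15117)/46912))/(7745/64) = (97557/(22024*(1/28297) - 24396*1/46912))*(64/7745) = (97557/(22024/28297 - 6099/11728))*(64/7745) = (97557/(85714069/331867216))*(64/7745) = (97557*(331867216/85714069))*(64/7745) = (32375969991312/85714069)*(64/7745) = 2072062079443968/663855464405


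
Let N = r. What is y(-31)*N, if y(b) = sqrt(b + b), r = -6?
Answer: -6*I*sqrt(62) ≈ -47.244*I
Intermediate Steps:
y(b) = sqrt(2)*sqrt(b) (y(b) = sqrt(2*b) = sqrt(2)*sqrt(b))
N = -6
y(-31)*N = (sqrt(2)*sqrt(-31))*(-6) = (sqrt(2)*(I*sqrt(31)))*(-6) = (I*sqrt(62))*(-6) = -6*I*sqrt(62)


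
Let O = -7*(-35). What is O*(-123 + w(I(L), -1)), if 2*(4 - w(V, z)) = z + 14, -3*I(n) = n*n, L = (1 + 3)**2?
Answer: -61495/2 ≈ -30748.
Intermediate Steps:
L = 16 (L = 4**2 = 16)
O = 245
I(n) = -n**2/3 (I(n) = -n*n/3 = -n**2/3)
w(V, z) = -3 - z/2 (w(V, z) = 4 - (z + 14)/2 = 4 - (14 + z)/2 = 4 + (-7 - z/2) = -3 - z/2)
O*(-123 + w(I(L), -1)) = 245*(-123 + (-3 - 1/2*(-1))) = 245*(-123 + (-3 + 1/2)) = 245*(-123 - 5/2) = 245*(-251/2) = -61495/2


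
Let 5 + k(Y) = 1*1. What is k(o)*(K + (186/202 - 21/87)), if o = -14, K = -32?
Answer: 366952/2929 ≈ 125.28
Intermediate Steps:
k(Y) = -4 (k(Y) = -5 + 1*1 = -5 + 1 = -4)
k(o)*(K + (186/202 - 21/87)) = -4*(-32 + (186/202 - 21/87)) = -4*(-32 + (186*(1/202) - 21*1/87)) = -4*(-32 + (93/101 - 7/29)) = -4*(-32 + 1990/2929) = -4*(-91738/2929) = 366952/2929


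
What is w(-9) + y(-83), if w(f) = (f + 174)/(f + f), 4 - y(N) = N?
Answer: 467/6 ≈ 77.833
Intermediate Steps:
y(N) = 4 - N
w(f) = (174 + f)/(2*f) (w(f) = (174 + f)/((2*f)) = (174 + f)*(1/(2*f)) = (174 + f)/(2*f))
w(-9) + y(-83) = (½)*(174 - 9)/(-9) + (4 - 1*(-83)) = (½)*(-⅑)*165 + (4 + 83) = -55/6 + 87 = 467/6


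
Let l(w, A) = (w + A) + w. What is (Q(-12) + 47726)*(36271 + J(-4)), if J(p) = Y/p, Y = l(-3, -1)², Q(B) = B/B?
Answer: 6922085445/4 ≈ 1.7305e+9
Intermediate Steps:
l(w, A) = A + 2*w (l(w, A) = (A + w) + w = A + 2*w)
Q(B) = 1
Y = 49 (Y = (-1 + 2*(-3))² = (-1 - 6)² = (-7)² = 49)
J(p) = 49/p
(Q(-12) + 47726)*(36271 + J(-4)) = (1 + 47726)*(36271 + 49/(-4)) = 47727*(36271 + 49*(-¼)) = 47727*(36271 - 49/4) = 47727*(145035/4) = 6922085445/4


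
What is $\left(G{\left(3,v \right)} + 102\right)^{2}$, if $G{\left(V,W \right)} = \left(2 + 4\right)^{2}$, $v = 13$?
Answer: $19044$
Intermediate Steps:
$G{\left(V,W \right)} = 36$ ($G{\left(V,W \right)} = 6^{2} = 36$)
$\left(G{\left(3,v \right)} + 102\right)^{2} = \left(36 + 102\right)^{2} = 138^{2} = 19044$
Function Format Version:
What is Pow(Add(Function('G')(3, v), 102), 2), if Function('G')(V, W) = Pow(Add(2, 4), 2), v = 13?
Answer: 19044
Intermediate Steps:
Function('G')(V, W) = 36 (Function('G')(V, W) = Pow(6, 2) = 36)
Pow(Add(Function('G')(3, v), 102), 2) = Pow(Add(36, 102), 2) = Pow(138, 2) = 19044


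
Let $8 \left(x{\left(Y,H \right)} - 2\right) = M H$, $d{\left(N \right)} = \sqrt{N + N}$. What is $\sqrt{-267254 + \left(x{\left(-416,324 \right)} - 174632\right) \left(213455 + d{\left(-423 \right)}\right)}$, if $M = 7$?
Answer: $\frac{\sqrt{-148861597646 - 2092158 i \sqrt{94}}}{2} \approx 13.143 - 1.9291 \cdot 10^{5} i$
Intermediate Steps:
$d{\left(N \right)} = \sqrt{2} \sqrt{N}$ ($d{\left(N \right)} = \sqrt{2 N} = \sqrt{2} \sqrt{N}$)
$x{\left(Y,H \right)} = 2 + \frac{7 H}{8}$
$\sqrt{-267254 + \left(x{\left(-416,324 \right)} - 174632\right) \left(213455 + d{\left(-423 \right)}\right)} = \sqrt{-267254 + \left(\left(2 + \frac{7}{8} \cdot 324\right) - 174632\right) \left(213455 + \sqrt{2} \sqrt{-423}\right)} = \sqrt{-267254 + \left(\left(2 + \frac{567}{2}\right) - 174632\right) \left(213455 + \sqrt{2} \cdot 3 i \sqrt{47}\right)} = \sqrt{-267254 + \left(\frac{571}{2} - 174632\right) \left(213455 + 3 i \sqrt{94}\right)} = \sqrt{-267254 - \frac{348693 \left(213455 + 3 i \sqrt{94}\right)}{2}} = \sqrt{-267254 - \left(\frac{74430264315}{2} + \frac{1046079 i \sqrt{94}}{2}\right)} = \sqrt{- \frac{74430798823}{2} - \frac{1046079 i \sqrt{94}}{2}}$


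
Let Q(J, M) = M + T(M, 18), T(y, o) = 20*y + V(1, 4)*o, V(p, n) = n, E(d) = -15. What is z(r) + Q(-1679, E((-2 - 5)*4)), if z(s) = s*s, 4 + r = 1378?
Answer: 1887633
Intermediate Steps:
r = 1374 (r = -4 + 1378 = 1374)
z(s) = s²
T(y, o) = 4*o + 20*y (T(y, o) = 20*y + 4*o = 4*o + 20*y)
Q(J, M) = 72 + 21*M (Q(J, M) = M + (4*18 + 20*M) = M + (72 + 20*M) = 72 + 21*M)
z(r) + Q(-1679, E((-2 - 5)*4)) = 1374² + (72 + 21*(-15)) = 1887876 + (72 - 315) = 1887876 - 243 = 1887633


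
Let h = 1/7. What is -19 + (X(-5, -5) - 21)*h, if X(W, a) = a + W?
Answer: -164/7 ≈ -23.429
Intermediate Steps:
h = ⅐ ≈ 0.14286
X(W, a) = W + a
-19 + (X(-5, -5) - 21)*h = -19 + ((-5 - 5) - 21)*(⅐) = -19 + (-10 - 21)*(⅐) = -19 - 31*⅐ = -19 - 31/7 = -164/7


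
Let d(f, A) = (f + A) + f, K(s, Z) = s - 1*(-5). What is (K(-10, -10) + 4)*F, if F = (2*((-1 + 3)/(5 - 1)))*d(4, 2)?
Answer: -10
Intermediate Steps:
K(s, Z) = 5 + s (K(s, Z) = s + 5 = 5 + s)
d(f, A) = A + 2*f (d(f, A) = (A + f) + f = A + 2*f)
F = 10 (F = (2*((-1 + 3)/(5 - 1)))*(2 + 2*4) = (2*(2/4))*(2 + 8) = (2*(2*(¼)))*10 = (2*(½))*10 = 1*10 = 10)
(K(-10, -10) + 4)*F = ((5 - 10) + 4)*10 = (-5 + 4)*10 = -1*10 = -10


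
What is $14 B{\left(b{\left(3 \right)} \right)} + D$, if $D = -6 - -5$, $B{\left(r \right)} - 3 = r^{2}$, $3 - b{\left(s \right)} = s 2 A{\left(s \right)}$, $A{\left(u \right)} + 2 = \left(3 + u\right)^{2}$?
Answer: $565655$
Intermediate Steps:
$A{\left(u \right)} = -2 + \left(3 + u\right)^{2}$
$b{\left(s \right)} = 3 - 2 s \left(-2 + \left(3 + s\right)^{2}\right)$ ($b{\left(s \right)} = 3 - s 2 \left(-2 + \left(3 + s\right)^{2}\right) = 3 - 2 s \left(-2 + \left(3 + s\right)^{2}\right)$)
$B{\left(r \right)} = 3 + r^{2}$
$D = -1$ ($D = -6 + 5 = -1$)
$14 B{\left(b{\left(3 \right)} \right)} + D = 14 \left(3 + \left(3 - 6 \left(-2 + \left(3 + 3\right)^{2}\right)\right)^{2}\right) - 1 = 14 \left(3 + \left(3 - 6 \left(-2 + 6^{2}\right)\right)^{2}\right) - 1 = 14 \left(3 + \left(3 - 6 \left(-2 + 36\right)\right)^{2}\right) - 1 = 14 \left(3 + \left(3 - 6 \cdot 34\right)^{2}\right) - 1 = 14 \left(3 + \left(3 - 204\right)^{2}\right) - 1 = 14 \left(3 + \left(-201\right)^{2}\right) - 1 = 14 \left(3 + 40401\right) - 1 = 14 \cdot 40404 - 1 = 565656 - 1 = 565655$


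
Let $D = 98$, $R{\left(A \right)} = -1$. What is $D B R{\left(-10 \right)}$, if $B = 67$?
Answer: $-6566$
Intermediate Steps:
$D B R{\left(-10 \right)} = 98 \cdot 67 \left(-1\right) = 6566 \left(-1\right) = -6566$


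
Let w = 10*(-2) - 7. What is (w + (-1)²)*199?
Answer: -5174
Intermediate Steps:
w = -27 (w = -20 - 7 = -27)
(w + (-1)²)*199 = (-27 + (-1)²)*199 = (-27 + 1)*199 = -26*199 = -5174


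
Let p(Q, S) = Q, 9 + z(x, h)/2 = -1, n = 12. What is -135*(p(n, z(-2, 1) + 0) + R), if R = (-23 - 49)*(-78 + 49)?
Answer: -283500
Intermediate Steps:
z(x, h) = -20 (z(x, h) = -18 + 2*(-1) = -18 - 2 = -20)
R = 2088 (R = -72*(-29) = 2088)
-135*(p(n, z(-2, 1) + 0) + R) = -135*(12 + 2088) = -135*2100 = -283500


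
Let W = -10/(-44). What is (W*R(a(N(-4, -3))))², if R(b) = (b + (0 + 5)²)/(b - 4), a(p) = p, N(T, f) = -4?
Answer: 11025/30976 ≈ 0.35592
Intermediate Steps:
W = 5/22 (W = -10*(-1/44) = 5/22 ≈ 0.22727)
R(b) = (25 + b)/(-4 + b) (R(b) = (b + 5²)/(-4 + b) = (b + 25)/(-4 + b) = (25 + b)/(-4 + b))
(W*R(a(N(-4, -3))))² = (5*((25 - 4)/(-4 - 4))/22)² = (5*(21/(-8))/22)² = (5*(-⅛*21)/22)² = ((5/22)*(-21/8))² = (-105/176)² = 11025/30976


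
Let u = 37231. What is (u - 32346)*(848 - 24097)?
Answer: -113571365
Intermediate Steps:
(u - 32346)*(848 - 24097) = (37231 - 32346)*(848 - 24097) = 4885*(-23249) = -113571365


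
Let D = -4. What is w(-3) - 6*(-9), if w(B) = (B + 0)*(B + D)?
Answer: 75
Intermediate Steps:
w(B) = B*(-4 + B) (w(B) = (B + 0)*(B - 4) = B*(-4 + B))
w(-3) - 6*(-9) = -3*(-4 - 3) - 6*(-9) = -3*(-7) + 54 = 21 + 54 = 75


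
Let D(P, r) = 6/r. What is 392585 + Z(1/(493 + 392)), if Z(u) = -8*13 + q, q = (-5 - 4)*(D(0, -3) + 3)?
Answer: 392472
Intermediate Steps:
q = -9 (q = (-5 - 4)*(6/(-3) + 3) = -9*(6*(-1/3) + 3) = -9*(-2 + 3) = -9*1 = -9)
Z(u) = -113 (Z(u) = -8*13 - 9 = -104 - 9 = -113)
392585 + Z(1/(493 + 392)) = 392585 - 113 = 392472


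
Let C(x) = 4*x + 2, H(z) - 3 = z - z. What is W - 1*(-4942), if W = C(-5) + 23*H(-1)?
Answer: 4993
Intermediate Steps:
H(z) = 3 (H(z) = 3 + (z - z) = 3 + 0 = 3)
C(x) = 2 + 4*x
W = 51 (W = (2 + 4*(-5)) + 23*3 = (2 - 20) + 69 = -18 + 69 = 51)
W - 1*(-4942) = 51 - 1*(-4942) = 51 + 4942 = 4993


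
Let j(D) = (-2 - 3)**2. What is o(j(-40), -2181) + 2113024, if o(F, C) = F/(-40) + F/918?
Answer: 7759021933/3672 ≈ 2.1130e+6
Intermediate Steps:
j(D) = 25 (j(D) = (-5)**2 = 25)
o(F, C) = -439*F/18360 (o(F, C) = F*(-1/40) + F*(1/918) = -F/40 + F/918 = -439*F/18360)
o(j(-40), -2181) + 2113024 = -439/18360*25 + 2113024 = -2195/3672 + 2113024 = 7759021933/3672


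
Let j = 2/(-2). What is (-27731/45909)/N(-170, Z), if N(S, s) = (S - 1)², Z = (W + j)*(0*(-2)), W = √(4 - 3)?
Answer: -27731/1342425069 ≈ -2.0657e-5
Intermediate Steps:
W = 1 (W = √1 = 1)
j = -1 (j = 2*(-½) = -1)
Z = 0 (Z = (1 - 1)*(0*(-2)) = 0*0 = 0)
N(S, s) = (-1 + S)²
(-27731/45909)/N(-170, Z) = (-27731/45909)/((-1 - 170)²) = (-27731*1/45909)/((-171)²) = -27731/45909/29241 = -27731/45909*1/29241 = -27731/1342425069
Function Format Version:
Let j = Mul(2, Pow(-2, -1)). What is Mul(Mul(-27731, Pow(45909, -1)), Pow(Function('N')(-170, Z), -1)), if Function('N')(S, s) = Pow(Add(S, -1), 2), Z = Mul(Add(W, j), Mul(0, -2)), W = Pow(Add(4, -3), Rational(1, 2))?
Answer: Rational(-27731, 1342425069) ≈ -2.0657e-5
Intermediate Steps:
W = 1 (W = Pow(1, Rational(1, 2)) = 1)
j = -1 (j = Mul(2, Rational(-1, 2)) = -1)
Z = 0 (Z = Mul(Add(1, -1), Mul(0, -2)) = Mul(0, 0) = 0)
Function('N')(S, s) = Pow(Add(-1, S), 2)
Mul(Mul(-27731, Pow(45909, -1)), Pow(Function('N')(-170, Z), -1)) = Mul(Mul(-27731, Pow(45909, -1)), Pow(Pow(Add(-1, -170), 2), -1)) = Mul(Mul(-27731, Rational(1, 45909)), Pow(Pow(-171, 2), -1)) = Mul(Rational(-27731, 45909), Pow(29241, -1)) = Mul(Rational(-27731, 45909), Rational(1, 29241)) = Rational(-27731, 1342425069)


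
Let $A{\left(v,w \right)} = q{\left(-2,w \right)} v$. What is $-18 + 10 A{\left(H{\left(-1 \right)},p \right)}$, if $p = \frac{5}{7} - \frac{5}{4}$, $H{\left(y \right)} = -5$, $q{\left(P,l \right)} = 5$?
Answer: $-268$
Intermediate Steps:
$p = - \frac{15}{28}$ ($p = 5 \cdot \frac{1}{7} - \frac{5}{4} = \frac{5}{7} - \frac{5}{4} = - \frac{15}{28} \approx -0.53571$)
$A{\left(v,w \right)} = 5 v$
$-18 + 10 A{\left(H{\left(-1 \right)},p \right)} = -18 + 10 \cdot 5 \left(-5\right) = -18 + 10 \left(-25\right) = -18 - 250 = -268$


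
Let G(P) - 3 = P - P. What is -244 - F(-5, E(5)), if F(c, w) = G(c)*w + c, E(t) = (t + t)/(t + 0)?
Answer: -245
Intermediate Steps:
E(t) = 2 (E(t) = (2*t)/t = 2)
G(P) = 3 (G(P) = 3 + (P - P) = 3 + 0 = 3)
F(c, w) = c + 3*w (F(c, w) = 3*w + c = c + 3*w)
-244 - F(-5, E(5)) = -244 - (-5 + 3*2) = -244 - (-5 + 6) = -244 - 1*1 = -244 - 1 = -245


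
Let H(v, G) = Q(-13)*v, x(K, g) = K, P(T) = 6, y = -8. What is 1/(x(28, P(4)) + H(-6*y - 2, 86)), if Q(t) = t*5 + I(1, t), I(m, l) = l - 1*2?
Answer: -1/3652 ≈ -0.00027382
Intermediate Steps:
I(m, l) = -2 + l (I(m, l) = l - 2 = -2 + l)
Q(t) = -2 + 6*t (Q(t) = t*5 + (-2 + t) = 5*t + (-2 + t) = -2 + 6*t)
H(v, G) = -80*v (H(v, G) = (-2 + 6*(-13))*v = (-2 - 78)*v = -80*v)
1/(x(28, P(4)) + H(-6*y - 2, 86)) = 1/(28 - 80*(-6*(-8) - 2)) = 1/(28 - 80*(48 - 2)) = 1/(28 - 80*46) = 1/(28 - 3680) = 1/(-3652) = -1/3652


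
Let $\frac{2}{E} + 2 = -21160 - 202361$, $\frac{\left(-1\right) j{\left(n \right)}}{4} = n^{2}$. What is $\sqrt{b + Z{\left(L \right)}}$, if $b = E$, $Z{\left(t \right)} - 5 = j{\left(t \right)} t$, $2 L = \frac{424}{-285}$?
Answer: $\frac{\sqrt{2190832526557610516055}}{18155655675} \approx 2.5781$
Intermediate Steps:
$j{\left(n \right)} = - 4 n^{2}$
$L = - \frac{212}{285}$ ($L = \frac{424 \frac{1}{-285}}{2} = \frac{424 \left(- \frac{1}{285}\right)}{2} = \frac{1}{2} \left(- \frac{424}{285}\right) = - \frac{212}{285} \approx -0.74386$)
$Z{\left(t \right)} = 5 - 4 t^{3}$ ($Z{\left(t \right)} = 5 + - 4 t^{2} t = 5 - 4 t^{3}$)
$E = - \frac{2}{223523}$ ($E = \frac{2}{-2 - 223521} = \frac{2}{-223523} = 2 \left(- \frac{1}{223523}\right) = - \frac{2}{223523} \approx -8.9476 \cdot 10^{-6}$)
$b = - \frac{2}{223523} \approx -8.9476 \cdot 10^{-6}$
$\sqrt{b + Z{\left(L \right)}} = \sqrt{- \frac{2}{223523} + \left(5 - 4 \left(- \frac{212}{285}\right)^{3}\right)} = \sqrt{- \frac{2}{223523} + \left(5 - - \frac{38112512}{23149125}\right)} = \sqrt{- \frac{2}{223523} + \left(5 + \frac{38112512}{23149125}\right)} = \sqrt{- \frac{2}{223523} + \frac{153858137}{23149125}} = \sqrt{\frac{34390786058401}{5174361867375}} = \frac{\sqrt{2190832526557610516055}}{18155655675}$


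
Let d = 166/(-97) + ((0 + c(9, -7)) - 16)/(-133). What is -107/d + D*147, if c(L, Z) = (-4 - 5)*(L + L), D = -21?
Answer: -13474237/4812 ≈ -2800.1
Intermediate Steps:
c(L, Z) = -18*L
d = -4812/12901 (d = 166/(-97) + ((0 - 18*9) - 16)/(-133) = 166*(-1/97) + ((0 - 162) - 16)*(-1/133) = -166/97 + (-162 - 16)*(-1/133) = -166/97 - 178*(-1/133) = -166/97 + 178/133 = -4812/12901 ≈ -0.37299)
-107/d + D*147 = -107/(-4812/12901) - 21*147 = -107*(-12901/4812) - 3087 = 1380407/4812 - 3087 = -13474237/4812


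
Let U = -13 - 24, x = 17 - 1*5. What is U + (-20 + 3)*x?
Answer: -241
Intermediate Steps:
x = 12 (x = 17 - 5 = 12)
U = -37
U + (-20 + 3)*x = -37 + (-20 + 3)*12 = -37 - 17*12 = -37 - 204 = -241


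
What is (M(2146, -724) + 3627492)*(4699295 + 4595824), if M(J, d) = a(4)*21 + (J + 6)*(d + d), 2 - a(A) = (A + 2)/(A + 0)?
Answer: 9507168549747/2 ≈ 4.7536e+12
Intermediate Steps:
a(A) = 2 - (2 + A)/A (a(A) = 2 - (A + 2)/(A + 0) = 2 - (2 + A)/A)
M(J, d) = 21/2 + 2*d*(6 + J) (M(J, d) = ((-2 + 4)/4)*21 + (J + 6)*(d + d) = ((1/4)*2)*21 + (6 + J)*(2*d) = (1/2)*21 + 2*d*(6 + J) = 21/2 + 2*d*(6 + J))
(M(2146, -724) + 3627492)*(4699295 + 4595824) = ((21/2 + 12*(-724) + 2*2146*(-724)) + 3627492)*(4699295 + 4595824) = ((21/2 - 8688 - 3107408) + 3627492)*9295119 = (-6232171/2 + 3627492)*9295119 = (1022813/2)*9295119 = 9507168549747/2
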